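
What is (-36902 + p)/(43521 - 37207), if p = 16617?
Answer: -20285/6314 ≈ -3.2127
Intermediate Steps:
(-36902 + p)/(43521 - 37207) = (-36902 + 16617)/(43521 - 37207) = -20285/6314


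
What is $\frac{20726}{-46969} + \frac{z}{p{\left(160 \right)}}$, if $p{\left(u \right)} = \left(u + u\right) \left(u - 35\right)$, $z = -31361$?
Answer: $- \frac{2302034809}{1878760000} \approx -1.2253$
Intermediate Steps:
$p{\left(u \right)} = 2 u \left(-35 + u\right)$
$\frac{20726}{-46969} + \frac{z}{p{\left(160 \right)}} = \frac{20726}{-46969} - \frac{31361}{2 \cdot 160 \left(-35 + 160\right)} = 20726 \left(- \frac{1}{46969}\right) - \frac{31361}{2 \cdot 160 \cdot 125} = - \frac{20726}{46969} - \frac{31361}{40000} = - \frac{2302034809}{1878760000}$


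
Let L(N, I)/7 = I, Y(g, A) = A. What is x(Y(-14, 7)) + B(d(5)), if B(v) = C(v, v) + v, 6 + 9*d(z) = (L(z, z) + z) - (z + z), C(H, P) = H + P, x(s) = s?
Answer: 15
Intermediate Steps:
L(N, I) = 7*I
d(z) = -2/3 + 2*z/3 (d(z) = -2/3 + ((7*z + z) - (z + z))/9 = -2/3 + (8*z - 2*z)/9 = -2/3 + (6*z)/9 = -2/3 + 2*z/3)
B(v) = 3*v (B(v) = (v + v) + v = 2*v + v = 3*v)
x(Y(-14, 7)) + B(d(5)) = 7 + 3*(-2/3 + (2/3)*5) = 7 + 3*(-2/3 + 10/3) = 7 + 3*(8/3) = 7 + 8 = 15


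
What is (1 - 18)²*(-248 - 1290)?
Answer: -444482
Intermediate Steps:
(1 - 18)²*(-248 - 1290) = (-17)²*(-1538) = 289*(-1538) = -444482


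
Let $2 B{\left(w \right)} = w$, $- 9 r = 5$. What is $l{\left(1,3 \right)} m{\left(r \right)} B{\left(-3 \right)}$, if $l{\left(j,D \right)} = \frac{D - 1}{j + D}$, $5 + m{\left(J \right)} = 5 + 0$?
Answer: $0$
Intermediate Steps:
$r = - \frac{5}{9}$ ($r = \left(- \frac{1}{9}\right) 5 = - \frac{5}{9} \approx -0.55556$)
$B{\left(w \right)} = \frac{w}{2}$
$m{\left(J \right)} = 0$ ($m{\left(J \right)} = -5 + \left(5 + 0\right) = -5 + 5 = 0$)
$l{\left(j,D \right)} = \frac{-1 + D}{D + j}$
$l{\left(1,3 \right)} m{\left(r \right)} B{\left(-3 \right)} = \frac{-1 + 3}{3 + 1} \cdot 0 \cdot \frac{1}{2} \left(-3\right) = \frac{1}{4} \cdot 2 \cdot 0 \left(- \frac{3}{2}\right) = \frac{1}{2} \cdot 0 \left(- \frac{3}{2}\right) = 0 \left(- \frac{3}{2}\right) = 0$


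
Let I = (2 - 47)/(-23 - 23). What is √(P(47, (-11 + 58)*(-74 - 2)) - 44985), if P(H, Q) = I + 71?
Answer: I*√95035954/46 ≈ 211.93*I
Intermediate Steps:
I = 45/46 (I = -45/(-46) = -45*(-1/46) = 45/46 ≈ 0.97826)
P(H, Q) = 3311/46 (P(H, Q) = 45/46 + 71 = 3311/46)
√(P(47, (-11 + 58)*(-74 - 2)) - 44985) = √(3311/46 - 44985) = √(-2065999/46) = I*√95035954/46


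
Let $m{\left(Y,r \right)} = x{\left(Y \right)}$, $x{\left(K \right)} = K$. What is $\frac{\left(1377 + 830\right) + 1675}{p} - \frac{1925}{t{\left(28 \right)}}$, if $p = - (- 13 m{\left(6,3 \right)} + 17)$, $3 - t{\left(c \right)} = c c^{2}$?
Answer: $\frac{85323443}{1338889} \approx 63.727$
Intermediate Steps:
$m{\left(Y,r \right)} = Y$
$t{\left(c \right)} = 3 - c^{3}$ ($t{\left(c \right)} = 3 - c c^{2} = 3 - c^{3}$)
$p = 61$ ($p = - (\left(-13\right) 6 + 17) = - (-78 + 17) = \left(-1\right) \left(-61\right) = 61$)
$\frac{\left(1377 + 830\right) + 1675}{p} - \frac{1925}{t{\left(28 \right)}} = \frac{\left(1377 + 830\right) + 1675}{61} - \frac{1925}{3 - 28^{3}} = \left(2207 + 1675\right) \frac{1}{61} - \frac{1925}{3 - 21952} = 3882 \cdot \frac{1}{61} - \frac{1925}{3 - 21952} = \frac{3882}{61} - \frac{1925}{-21949} = \frac{3882}{61} - - \frac{1925}{21949} = \frac{3882}{61} + \frac{1925}{21949} = \frac{85323443}{1338889}$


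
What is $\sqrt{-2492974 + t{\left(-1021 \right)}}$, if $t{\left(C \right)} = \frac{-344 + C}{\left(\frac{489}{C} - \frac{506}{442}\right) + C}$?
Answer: $\frac{i \sqrt{14748327693506887084959}}{76915281} \approx 1578.9 i$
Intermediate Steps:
$t{\left(C \right)} = \frac{-344 + C}{- \frac{253}{221} + C + \frac{489}{C}}$ ($t{\left(C \right)} = \frac{-344 + C}{\left(\frac{489}{C} - \frac{253}{221}\right) + C} = \frac{-344 + C}{\left(- \frac{253}{221} + \frac{489}{C}\right) + C} = \frac{-344 + C}{- \frac{253}{221} + C + \frac{489}{C}}$)
$\sqrt{-2492974 + t{\left(-1021 \right)}} = \sqrt{-2492974 + 221 \left(-1021\right) \frac{1}{108069 - -258313 + 221 \left(-1021\right)^{2}} \left(-344 - 1021\right)} = \sqrt{-2492974 + 221 \left(-1021\right) \frac{1}{108069 + 258313 + 221 \cdot 1042441} \left(-1365\right)} = \sqrt{-2492974 + 221 \left(-1021\right) \frac{1}{108069 + 258313 + 230379461} \left(-1365\right)} = \sqrt{-2492974 + 221 \left(-1021\right) \frac{1}{230745843} \left(-1365\right)} = \sqrt{-2492974 + \frac{102666655}{76915281}} = \sqrt{- \frac{191747693069039}{76915281}} = \frac{i \sqrt{14748327693506887084959}}{76915281}$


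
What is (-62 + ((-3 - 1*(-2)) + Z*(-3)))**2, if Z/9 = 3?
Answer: 20736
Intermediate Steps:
Z = 27 (Z = 9*3 = 27)
(-62 + ((-3 - 1*(-2)) + Z*(-3)))**2 = (-62 + ((-3 - 1*(-2)) + 27*(-3)))**2 = (-62 + ((-3 + 2) - 81))**2 = (-62 + (-1 - 81))**2 = (-62 - 82)**2 = (-144)**2 = 20736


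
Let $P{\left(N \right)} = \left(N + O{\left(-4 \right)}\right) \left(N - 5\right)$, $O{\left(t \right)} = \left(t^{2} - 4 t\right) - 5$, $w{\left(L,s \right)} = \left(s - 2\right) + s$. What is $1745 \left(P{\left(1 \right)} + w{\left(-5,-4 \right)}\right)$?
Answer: $-212890$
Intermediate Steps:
$w{\left(L,s \right)} = -2 + 2 s$ ($w{\left(L,s \right)} = \left(-2 + s\right) + s = -2 + 2 s$)
$O{\left(t \right)} = -5 + t^{2} - 4 t$
$P{\left(N \right)} = \left(-5 + N\right) \left(27 + N\right)$ ($P{\left(N \right)} = \left(N - \left(-11 - 16\right)\right) \left(N - 5\right) = \left(N + \left(-5 + 16 + 16\right)\right) \left(-5 + N\right) = \left(N + 27\right) \left(-5 + N\right) = \left(27 + N\right) \left(-5 + N\right) = \left(-5 + N\right) \left(27 + N\right)$)
$1745 \left(P{\left(1 \right)} + w{\left(-5,-4 \right)}\right) = 1745 \left(\left(-135 + 1^{2} + 22 \cdot 1\right) + \left(-2 + 2 \left(-4\right)\right)\right) = 1745 \left(\left(-135 + 1 + 22\right) - 10\right) = 1745 \left(-112 - 10\right) = 1745 \left(-122\right) = -212890$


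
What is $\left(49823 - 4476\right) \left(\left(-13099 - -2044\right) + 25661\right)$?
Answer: $662338282$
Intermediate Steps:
$\left(49823 - 4476\right) \left(\left(-13099 - -2044\right) + 25661\right) = 45347 \left(\left(-13099 + 2044\right) + 25661\right) = 45347 \left(-11055 + 25661\right) = 45347 \cdot 14606 = 662338282$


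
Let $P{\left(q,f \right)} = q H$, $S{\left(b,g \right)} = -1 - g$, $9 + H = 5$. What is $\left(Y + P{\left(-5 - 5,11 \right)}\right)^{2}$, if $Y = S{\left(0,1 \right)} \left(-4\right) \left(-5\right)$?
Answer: $0$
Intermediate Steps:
$H = -4$ ($H = -9 + 5 = -4$)
$P{\left(q,f \right)} = - 4 q$ ($P{\left(q,f \right)} = q \left(-4\right) = - 4 q$)
$Y = -40$ ($Y = \left(-1 - 1\right) \left(-4\right) \left(-5\right) = \left(-2\right) \left(-4\right) \left(-5\right) = 8 \left(-5\right) = -40$)
$\left(Y + P{\left(-5 - 5,11 \right)}\right)^{2} = \left(-40 - 4 \left(-5 - 5\right)\right)^{2} = \left(-40 - -40\right)^{2} = \left(-40 + 40\right)^{2} = 0^{2} = 0$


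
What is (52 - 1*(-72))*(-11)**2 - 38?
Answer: 14966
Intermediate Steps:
(52 - 1*(-72))*(-11)**2 - 38 = (52 + 72)*121 - 38 = 124*121 - 38 = 15004 - 38 = 14966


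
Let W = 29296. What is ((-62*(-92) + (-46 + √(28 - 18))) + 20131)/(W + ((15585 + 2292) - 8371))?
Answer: 25789/38802 + √10/38802 ≈ 0.66471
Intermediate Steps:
((-62*(-92) + (-46 + √(28 - 18))) + 20131)/(W + ((15585 + 2292) - 8371)) = ((-62*(-92) + (-46 + √(28 - 18))) + 20131)/(29296 + ((15585 + 2292) - 8371)) = ((5704 + (-46 + √10)) + 20131)/(29296 + (17877 - 8371)) = ((5658 + √10) + 20131)/(29296 + 9506) = (25789 + √10)/38802 = (25789 + √10)*(1/38802) = 25789/38802 + √10/38802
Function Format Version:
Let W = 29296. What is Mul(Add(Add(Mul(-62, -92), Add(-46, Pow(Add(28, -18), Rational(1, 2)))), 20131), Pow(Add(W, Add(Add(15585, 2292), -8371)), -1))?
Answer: Add(Rational(25789, 38802), Mul(Rational(1, 38802), Pow(10, Rational(1, 2)))) ≈ 0.66471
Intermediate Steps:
Mul(Add(Add(Mul(-62, -92), Add(-46, Pow(Add(28, -18), Rational(1, 2)))), 20131), Pow(Add(W, Add(Add(15585, 2292), -8371)), -1)) = Mul(Add(Add(Mul(-62, -92), Add(-46, Pow(Add(28, -18), Rational(1, 2)))), 20131), Pow(Add(29296, Add(Add(15585, 2292), -8371)), -1)) = Mul(Add(Add(5704, Add(-46, Pow(10, Rational(1, 2)))), 20131), Pow(Add(29296, Add(17877, -8371)), -1)) = Mul(Add(Add(5658, Pow(10, Rational(1, 2))), 20131), Pow(Add(29296, 9506), -1)) = Mul(Add(25789, Pow(10, Rational(1, 2))), Pow(38802, -1)) = Mul(Add(25789, Pow(10, Rational(1, 2))), Rational(1, 38802)) = Add(Rational(25789, 38802), Mul(Rational(1, 38802), Pow(10, Rational(1, 2))))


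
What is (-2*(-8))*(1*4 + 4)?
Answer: 128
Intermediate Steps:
(-2*(-8))*(1*4 + 4) = 16*(4 + 4) = 16*8 = 128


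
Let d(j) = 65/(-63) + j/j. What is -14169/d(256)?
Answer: 892647/2 ≈ 4.4632e+5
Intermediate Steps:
d(j) = -2/63 (d(j) = 65*(-1/63) + 1 = -65/63 + 1 = -2/63)
-14169/d(256) = -14169/(-2/63) = -14169*(-63/2) = 892647/2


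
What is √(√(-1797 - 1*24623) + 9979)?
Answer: √(9979 + 2*I*√6605) ≈ 99.898 + 0.8135*I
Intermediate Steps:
√(√(-1797 - 1*24623) + 9979) = √(√(-1797 - 24623) + 9979) = √(√(-26420) + 9979) = √(2*I*√6605 + 9979) = √(9979 + 2*I*√6605)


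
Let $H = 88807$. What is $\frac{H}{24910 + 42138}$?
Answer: $\frac{88807}{67048} \approx 1.3245$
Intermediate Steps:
$\frac{H}{24910 + 42138} = \frac{88807}{24910 + 42138} = \frac{88807}{67048}$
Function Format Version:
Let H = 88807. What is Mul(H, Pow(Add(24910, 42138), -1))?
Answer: Rational(88807, 67048) ≈ 1.3245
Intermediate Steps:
Mul(H, Pow(Add(24910, 42138), -1)) = Mul(88807, Pow(Add(24910, 42138), -1)) = Mul(88807, Pow(67048, -1)) = Mul(88807, Rational(1, 67048)) = Rational(88807, 67048)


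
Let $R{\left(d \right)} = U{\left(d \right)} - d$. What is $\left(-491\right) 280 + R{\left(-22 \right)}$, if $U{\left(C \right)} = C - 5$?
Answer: $-137485$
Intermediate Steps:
$U{\left(C \right)} = -5 + C$ ($U{\left(C \right)} = C - 5 = -5 + C$)
$R{\left(d \right)} = -5$ ($R{\left(d \right)} = \left(-5 + d\right) - d = -5$)
$\left(-491\right) 280 + R{\left(-22 \right)} = \left(-491\right) 280 - 5 = -137480 - 5 = -137485$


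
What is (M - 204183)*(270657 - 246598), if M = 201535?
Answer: -63708232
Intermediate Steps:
(M - 204183)*(270657 - 246598) = (201535 - 204183)*(270657 - 246598) = -2648*24059 = -63708232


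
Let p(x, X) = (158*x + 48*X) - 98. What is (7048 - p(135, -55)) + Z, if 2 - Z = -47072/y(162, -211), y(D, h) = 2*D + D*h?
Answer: -195418054/16929 ≈ -11543.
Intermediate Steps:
p(x, X) = -98 + 48*X + 158*x (p(x, X) = (48*X + 158*x) - 98 = -98 + 48*X + 158*x)
Z = 10322/16929 (Z = 2 - (-47072)/(162*(2 - 211)) = 2 - (-47072)/(162*(-209)) = 2 - (-47072)/(-33858) = 2 - (-47072)*(-1)/33858 = 2 - 1*23536/16929 = 2 - 23536/16929 = 10322/16929 ≈ 0.60972)
(7048 - p(135, -55)) + Z = (7048 - (-98 + 48*(-55) + 158*135)) + 10322/16929 = (7048 - (-98 - 2640 + 21330)) + 10322/16929 = (7048 - 1*18592) + 10322/16929 = (7048 - 18592) + 10322/16929 = -11544 + 10322/16929 = -195418054/16929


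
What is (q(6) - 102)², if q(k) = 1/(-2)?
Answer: 42025/4 ≈ 10506.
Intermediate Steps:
q(k) = -½
(q(6) - 102)² = (-½ - 102)² = (-205/2)² = 42025/4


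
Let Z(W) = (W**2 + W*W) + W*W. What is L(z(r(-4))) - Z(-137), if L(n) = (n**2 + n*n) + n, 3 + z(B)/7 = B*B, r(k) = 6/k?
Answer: -450057/8 ≈ -56257.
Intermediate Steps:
z(B) = -21 + 7*B**2 (z(B) = -21 + 7*(B*B) = -21 + 7*B**2)
Z(W) = 3*W**2 (Z(W) = (W**2 + W**2) + W**2 = 2*W**2 + W**2 = 3*W**2)
L(n) = n + 2*n**2 (L(n) = (n**2 + n**2) + n = 2*n**2 + n = n + 2*n**2)
L(z(r(-4))) - Z(-137) = (-21 + 7*(6/(-4))**2)*(1 + 2*(-21 + 7*(6/(-4))**2)) - 3*(-137)**2 = (-21 + 7*(6*(-1/4))**2)*(1 + 2*(-21 + 7*(6*(-1/4))**2)) - 3*18769 = (-21 + 7*(-3/2)**2)*(1 + 2*(-21 + 7*(-3/2)**2)) - 1*56307 = (-21 + 7*(9/4))*(1 + 2*(-21 + 7*(9/4))) - 56307 = (-21 + 63/4)*(1 + 2*(-21 + 63/4)) - 56307 = -21*(1 + 2*(-21/4))/4 - 56307 = -21*(1 - 21/2)/4 - 56307 = -21/4*(-19/2) - 56307 = 399/8 - 56307 = -450057/8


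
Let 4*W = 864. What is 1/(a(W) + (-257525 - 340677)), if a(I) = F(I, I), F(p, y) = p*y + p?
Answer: -1/551330 ≈ -1.8138e-6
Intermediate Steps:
W = 216 (W = (¼)*864 = 216)
F(p, y) = p + p*y
a(I) = I*(1 + I)
1/(a(W) + (-257525 - 340677)) = 1/(216*(1 + 216) + (-257525 - 340677)) = 1/(216*217 - 598202) = 1/(46872 - 598202) = 1/(-551330) = -1/551330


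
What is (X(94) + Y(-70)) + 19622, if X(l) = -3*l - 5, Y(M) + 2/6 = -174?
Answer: 57482/3 ≈ 19161.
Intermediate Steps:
Y(M) = -523/3 (Y(M) = -⅓ - 174 = -523/3)
X(l) = -5 - 3*l
(X(94) + Y(-70)) + 19622 = ((-5 - 3*94) - 523/3) + 19622 = ((-5 - 282) - 523/3) + 19622 = (-287 - 523/3) + 19622 = -1384/3 + 19622 = 57482/3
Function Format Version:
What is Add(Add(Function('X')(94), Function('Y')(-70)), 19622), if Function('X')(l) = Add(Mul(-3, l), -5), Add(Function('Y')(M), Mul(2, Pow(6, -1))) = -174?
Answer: Rational(57482, 3) ≈ 19161.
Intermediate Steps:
Function('Y')(M) = Rational(-523, 3) (Function('Y')(M) = Add(Rational(-1, 3), -174) = Rational(-523, 3))
Function('X')(l) = Add(-5, Mul(-3, l))
Add(Add(Function('X')(94), Function('Y')(-70)), 19622) = Add(Add(Add(-5, Mul(-3, 94)), Rational(-523, 3)), 19622) = Add(Add(Add(-5, -282), Rational(-523, 3)), 19622) = Add(Add(-287, Rational(-523, 3)), 19622) = Add(Rational(-1384, 3), 19622) = Rational(57482, 3)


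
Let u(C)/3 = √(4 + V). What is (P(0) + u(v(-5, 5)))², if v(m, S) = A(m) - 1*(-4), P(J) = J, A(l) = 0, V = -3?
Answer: 9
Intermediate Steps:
v(m, S) = 4 (v(m, S) = 0 - 1*(-4) = 0 + 4 = 4)
u(C) = 3 (u(C) = 3*√(4 - 3) = 3*√1 = 3*1 = 3)
(P(0) + u(v(-5, 5)))² = (0 + 3)² = 3² = 9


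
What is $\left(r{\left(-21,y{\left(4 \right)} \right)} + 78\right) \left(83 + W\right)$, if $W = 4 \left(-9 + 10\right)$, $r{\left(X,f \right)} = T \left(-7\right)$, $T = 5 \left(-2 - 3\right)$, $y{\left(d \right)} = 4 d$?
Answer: $22011$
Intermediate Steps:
$T = -25$ ($T = 5 \left(-5\right) = -25$)
$r{\left(X,f \right)} = 175$ ($r{\left(X,f \right)} = \left(-25\right) \left(-7\right) = 175$)
$W = 4$ ($W = 4 \cdot 1 = 4$)
$\left(r{\left(-21,y{\left(4 \right)} \right)} + 78\right) \left(83 + W\right) = \left(175 + 78\right) \left(83 + 4\right) = 253 \cdot 87 = 22011$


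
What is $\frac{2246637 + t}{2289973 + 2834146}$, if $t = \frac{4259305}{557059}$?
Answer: $\frac{178787659984}{407776658003} \approx 0.43845$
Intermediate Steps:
$t = \frac{4259305}{557059}$ ($t = 4259305 \cdot \frac{1}{557059} = \frac{4259305}{557059} \approx 7.6461$)
$\frac{2246637 + t}{2289973 + 2834146} = \frac{2246637 + \frac{4259305}{557059}}{2289973 + 2834146} = \frac{1251513619888}{557059 \cdot 5124119} = \frac{1251513619888}{557059} \cdot \frac{1}{5124119} = \frac{178787659984}{407776658003}$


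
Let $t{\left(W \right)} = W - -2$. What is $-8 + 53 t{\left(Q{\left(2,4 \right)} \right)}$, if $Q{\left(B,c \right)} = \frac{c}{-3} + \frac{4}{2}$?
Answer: $\frac{400}{3} \approx 133.33$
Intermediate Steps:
$Q{\left(B,c \right)} = 2 - \frac{c}{3}$ ($Q{\left(B,c \right)} = c \left(- \frac{1}{3}\right) + 4 \cdot \frac{1}{2} = - \frac{c}{3} + 2 = 2 - \frac{c}{3}$)
$t{\left(W \right)} = 2 + W$ ($t{\left(W \right)} = W + 2 = 2 + W$)
$-8 + 53 t{\left(Q{\left(2,4 \right)} \right)} = -8 + 53 \left(2 + \left(2 - \frac{4}{3}\right)\right) = -8 + 53 \left(2 + \frac{2}{3}\right) = -8 + 53 \cdot \frac{8}{3} = -8 + \frac{424}{3} = \frac{400}{3}$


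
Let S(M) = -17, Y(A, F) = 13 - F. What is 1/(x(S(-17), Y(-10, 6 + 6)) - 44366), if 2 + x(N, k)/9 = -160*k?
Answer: -1/45824 ≈ -2.1823e-5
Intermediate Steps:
x(N, k) = -18 - 1440*k (x(N, k) = -18 + 9*(-160*k) = -18 - 1440*k)
1/(x(S(-17), Y(-10, 6 + 6)) - 44366) = 1/((-18 - 1440*(13 - (6 + 6))) - 44366) = 1/((-18 - 1440*(13 - 1*12)) - 44366) = 1/((-18 - 1440*(13 - 12)) - 44366) = 1/((-18 - 1440*1) - 44366) = 1/((-18 - 1440) - 44366) = 1/(-1458 - 44366) = 1/(-45824) = -1/45824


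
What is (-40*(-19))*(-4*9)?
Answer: -27360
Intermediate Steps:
(-40*(-19))*(-4*9) = 760*(-36) = -27360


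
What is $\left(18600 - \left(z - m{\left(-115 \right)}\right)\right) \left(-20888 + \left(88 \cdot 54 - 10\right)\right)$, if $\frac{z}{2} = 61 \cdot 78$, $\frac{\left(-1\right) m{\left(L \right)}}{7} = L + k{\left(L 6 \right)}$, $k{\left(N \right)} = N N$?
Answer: $53650106406$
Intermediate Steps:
$k{\left(N \right)} = N^{2}$
$m{\left(L \right)} = - 252 L^{2} - 7 L$ ($m{\left(L \right)} = - 7 \left(L + \left(L 6\right)^{2}\right) = - 7 \left(L + \left(6 L\right)^{2}\right) = - 7 \left(L + 36 L^{2}\right) = - 252 L^{2} - 7 L$)
$z = 9516$ ($z = 2 \cdot 61 \cdot 78 = 2 \cdot 4758 = 9516$)
$\left(18600 - \left(z - m{\left(-115 \right)}\right)\right) \left(-20888 + \left(88 \cdot 54 - 10\right)\right) = \left(18600 + \left(7 \left(-115\right) \left(-1 - -4140\right) - 9516\right)\right) \left(-20888 + \left(88 \cdot 54 - 10\right)\right) = \left(18600 + \left(7 \left(-115\right) \left(-1 + 4140\right) - 9516\right)\right) \left(-20888 + \left(4752 - 10\right)\right) = \left(18600 + \left(7 \left(-115\right) 4139 - 9516\right)\right) \left(-20888 + 4742\right) = \left(18600 - 3341411\right) \left(-16146\right) = \left(-3322811\right) \left(-16146\right) = 53650106406$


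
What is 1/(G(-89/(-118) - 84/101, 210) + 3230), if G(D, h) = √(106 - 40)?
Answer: 1615/5216417 - √66/10432834 ≈ 0.00030882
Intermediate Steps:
G(D, h) = √66
1/(G(-89/(-118) - 84/101, 210) + 3230) = 1/(√66 + 3230) = 1/(3230 + √66)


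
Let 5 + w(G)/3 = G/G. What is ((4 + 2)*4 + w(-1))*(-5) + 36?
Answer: -24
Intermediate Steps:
w(G) = -12 (w(G) = -15 + 3*(G/G) = -15 + 3*1 = -15 + 3 = -12)
((4 + 2)*4 + w(-1))*(-5) + 36 = ((4 + 2)*4 - 12)*(-5) + 36 = (6*4 - 12)*(-5) + 36 = (24 - 12)*(-5) + 36 = 12*(-5) + 36 = -60 + 36 = -24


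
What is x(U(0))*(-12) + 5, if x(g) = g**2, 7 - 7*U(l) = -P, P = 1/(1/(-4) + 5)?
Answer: -136783/17689 ≈ -7.7327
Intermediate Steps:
P = 4/19 (P = 1/(-1/4 + 5) = 1/(19/4) = 4/19 ≈ 0.21053)
U(l) = 137/133 (U(l) = 1 - (-1)*4/(7*19) = 1 - 1/7*(-4/19) = 1 + 4/133 = 137/133)
x(U(0))*(-12) + 5 = (137/133)**2*(-12) + 5 = (18769/17689)*(-12) + 5 = -225228/17689 + 5 = -136783/17689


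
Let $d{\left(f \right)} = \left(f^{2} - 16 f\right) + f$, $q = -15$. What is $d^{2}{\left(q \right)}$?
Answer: $202500$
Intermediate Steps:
$d{\left(f \right)} = f^{2} - 15 f$
$d^{2}{\left(q \right)} = \left(- 15 \left(-15 - 15\right)\right)^{2} = \left(\left(-15\right) \left(-30\right)\right)^{2} = 450^{2} = 202500$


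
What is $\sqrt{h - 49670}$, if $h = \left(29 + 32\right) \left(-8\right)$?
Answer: $i \sqrt{50158} \approx 223.96 i$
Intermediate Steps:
$h = -488$ ($h = 61 \left(-8\right) = -488$)
$\sqrt{h - 49670} = \sqrt{-488 - 49670} = \sqrt{-50158} = i \sqrt{50158}$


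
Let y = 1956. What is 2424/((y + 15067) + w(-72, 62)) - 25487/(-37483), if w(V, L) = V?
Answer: 522888929/635374333 ≈ 0.82296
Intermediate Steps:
2424/((y + 15067) + w(-72, 62)) - 25487/(-37483) = 2424/((1956 + 15067) - 72) - 25487/(-37483) = 2424/(17023 - 72) - 25487*(-1/37483) = 2424/16951 + 25487/37483 = 522888929/635374333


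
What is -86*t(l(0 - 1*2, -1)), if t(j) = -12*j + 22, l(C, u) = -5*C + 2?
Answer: 10492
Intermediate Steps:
l(C, u) = 2 - 5*C
t(j) = 22 - 12*j
-86*t(l(0 - 1*2, -1)) = -86*(22 - 12*(2 - 5*(0 - 1*2))) = -86*(22 - 12*(2 - 5*(0 - 2))) = -86*(22 - 12*(2 - 5*(-2))) = -86*(22 - 12*(2 + 10)) = -86*(22 - 12*12) = -86*(22 - 144) = -86*(-122) = 10492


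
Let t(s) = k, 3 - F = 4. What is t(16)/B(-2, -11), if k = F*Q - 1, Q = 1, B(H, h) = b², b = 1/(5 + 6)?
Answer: -242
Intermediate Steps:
F = -1 (F = 3 - 1*4 = 3 - 4 = -1)
b = 1/11 ≈ 0.090909
B(H, h) = 1/121 (B(H, h) = (1/11)² = 1/121)
k = -2 (k = -1*1 - 1 = -1 - 1 = -2)
t(s) = -2
t(16)/B(-2, -11) = -2/1/121 = -2*121 = -242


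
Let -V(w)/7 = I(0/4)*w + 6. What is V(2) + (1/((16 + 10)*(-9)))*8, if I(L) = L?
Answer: -4918/117 ≈ -42.034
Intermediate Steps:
V(w) = -42 (V(w) = -7*((0/4)*w + 6) = -7*((0*(¼))*w + 6) = -7*(0*w + 6) = -7*(0 + 6) = -7*6 = -42)
V(2) + (1/((16 + 10)*(-9)))*8 = -42 + (1/((16 + 10)*(-9)))*8 = -42 + (-⅑/26)*8 = -42 + ((1/26)*(-⅑))*8 = -42 - 1/234*8 = -42 - 4/117 = -4918/117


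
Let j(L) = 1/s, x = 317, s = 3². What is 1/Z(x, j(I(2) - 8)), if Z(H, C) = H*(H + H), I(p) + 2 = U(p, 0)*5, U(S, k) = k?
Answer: 1/200978 ≈ 4.9757e-6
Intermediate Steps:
s = 9
I(p) = -2 (I(p) = -2 + 0*5 = -2 + 0 = -2)
j(L) = ⅑ (j(L) = 1/9 = ⅑)
Z(H, C) = 2*H² (Z(H, C) = H*(2*H) = 2*H²)
1/Z(x, j(I(2) - 8)) = 1/(2*317²) = 1/(2*100489) = 1/200978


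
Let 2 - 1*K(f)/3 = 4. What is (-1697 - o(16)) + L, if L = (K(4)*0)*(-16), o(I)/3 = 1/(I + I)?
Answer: -54307/32 ≈ -1697.1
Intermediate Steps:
K(f) = -6 (K(f) = 6 - 3*4 = 6 - 12 = -6)
o(I) = 3/(2*I) (o(I) = 3/(I + I) = 3/((2*I)) = 3*(1/(2*I)) = 3/(2*I))
L = 0 (L = -6*0*(-16) = 0*(-16) = 0)
(-1697 - o(16)) + L = (-1697 - 3/(2*16)) + 0 = (-1697 - 1*3/32) + 0 = (-1697 - 3/32) + 0 = -54307/32 + 0 = -54307/32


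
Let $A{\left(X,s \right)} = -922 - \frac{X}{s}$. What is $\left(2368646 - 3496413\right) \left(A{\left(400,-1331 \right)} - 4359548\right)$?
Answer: $\frac{6545317389815390}{1331} \approx 4.9176 \cdot 10^{12}$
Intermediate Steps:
$A{\left(X,s \right)} = -922 - \frac{X}{s}$
$\left(2368646 - 3496413\right) \left(A{\left(400,-1331 \right)} - 4359548\right) = \left(2368646 - 3496413\right) \left(\left(-922 - \frac{400}{-1331}\right) - 4359548\right) = - 1127767 \left(\left(-922 - 400 \left(- \frac{1}{1331}\right)\right) - 4359548\right) = - 1127767 \left(\left(-922 + \frac{400}{1331}\right) - 4359548\right) = - 1127767 \left(- \frac{1226782}{1331} - 4359548\right) = \left(-1127767\right) \left(- \frac{5803785170}{1331}\right) = \frac{6545317389815390}{1331}$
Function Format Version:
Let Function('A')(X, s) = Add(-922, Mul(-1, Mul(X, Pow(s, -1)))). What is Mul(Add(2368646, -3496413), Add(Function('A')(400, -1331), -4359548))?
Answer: Rational(6545317389815390, 1331) ≈ 4.9176e+12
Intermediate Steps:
Function('A')(X, s) = Add(-922, Mul(-1, X, Pow(s, -1)))
Mul(Add(2368646, -3496413), Add(Function('A')(400, -1331), -4359548)) = Mul(Add(2368646, -3496413), Add(Add(-922, Mul(-1, 400, Pow(-1331, -1))), -4359548)) = Mul(-1127767, Add(Add(-922, Mul(-1, 400, Rational(-1, 1331))), -4359548)) = Mul(-1127767, Add(Add(-922, Rational(400, 1331)), -4359548)) = Mul(-1127767, Add(Rational(-1226782, 1331), -4359548)) = Mul(-1127767, Rational(-5803785170, 1331)) = Rational(6545317389815390, 1331)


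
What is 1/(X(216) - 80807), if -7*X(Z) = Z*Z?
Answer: -7/612305 ≈ -1.1432e-5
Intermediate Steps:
X(Z) = -Z²/7 (X(Z) = -Z*Z/7 = -Z²/7)
1/(X(216) - 80807) = 1/(-⅐*216² - 80807) = 1/(-⅐*46656 - 80807) = 1/(-46656/7 - 80807) = 1/(-612305/7) = -7/612305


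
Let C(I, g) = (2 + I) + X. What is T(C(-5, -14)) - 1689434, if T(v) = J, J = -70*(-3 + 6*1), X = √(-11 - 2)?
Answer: -1689644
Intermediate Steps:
X = I*√13 (X = √(-13) = I*√13 ≈ 3.6056*I)
C(I, g) = 2 + I + I*√13 (C(I, g) = (2 + I) + I*√13 = 2 + I + I*√13)
J = -210 (J = -70*(-3 + 6) = -70*3 = -210)
T(v) = -210
T(C(-5, -14)) - 1689434 = -210 - 1689434 = -1689644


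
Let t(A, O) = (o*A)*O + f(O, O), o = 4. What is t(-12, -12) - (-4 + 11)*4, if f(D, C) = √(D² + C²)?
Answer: 548 + 12*√2 ≈ 564.97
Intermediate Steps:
f(D, C) = √(C² + D²)
t(A, O) = √2*√(O²) + 4*A*O (t(A, O) = (4*A)*O + √(O² + O²) = 4*A*O + √(2*O²) = 4*A*O + √2*√(O²) = √2*√(O²) + 4*A*O)
t(-12, -12) - (-4 + 11)*4 = (√2*√((-12)²) + 4*(-12)*(-12)) - (-4 + 11)*4 = (√2*√144 + 576) - 7*4 = (√2*12 + 576) - 1*28 = (12*√2 + 576) - 28 = (576 + 12*√2) - 28 = 548 + 12*√2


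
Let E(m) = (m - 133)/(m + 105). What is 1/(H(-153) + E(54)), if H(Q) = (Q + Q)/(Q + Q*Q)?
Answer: -12084/6163 ≈ -1.9607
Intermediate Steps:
H(Q) = 2*Q/(Q + Q²) (H(Q) = (2*Q)/(Q + Q²) = 2*Q/(Q + Q²))
E(m) = (-133 + m)/(105 + m)
1/(H(-153) + E(54)) = 1/(2/(1 - 153) + (-133 + 54)/(105 + 54)) = 1/(2/(-152) - 79/159) = 1/(2*(-1/152) + (1/159)*(-79)) = 1/(-1/76 - 79/159) = 1/(-6163/12084) = -12084/6163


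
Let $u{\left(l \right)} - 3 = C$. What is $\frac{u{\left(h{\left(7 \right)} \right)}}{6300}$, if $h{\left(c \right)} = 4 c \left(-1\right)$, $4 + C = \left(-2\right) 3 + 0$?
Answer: $- \frac{1}{900} \approx -0.0011111$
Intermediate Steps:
$C = -10$ ($C = -4 + \left(\left(-2\right) 3 + 0\right) = -4 + \left(-6 + 0\right) = -4 - 6 = -10$)
$h{\left(c \right)} = - 4 c$
$u{\left(l \right)} = -7$ ($u{\left(l \right)} = 3 - 10 = -7$)
$\frac{u{\left(h{\left(7 \right)} \right)}}{6300} = - \frac{7}{6300} = \left(-7\right) \frac{1}{6300} = - \frac{1}{900}$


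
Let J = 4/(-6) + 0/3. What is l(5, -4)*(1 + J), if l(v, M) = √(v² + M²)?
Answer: √41/3 ≈ 2.1344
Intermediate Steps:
J = -⅔ (J = 4*(-⅙) + 0*(⅓) = -⅔ + 0 = -⅔ ≈ -0.66667)
l(v, M) = √(M² + v²)
l(5, -4)*(1 + J) = √((-4)² + 5²)*(1 - ⅔) = √(16 + 25)*(⅓) = √41*(⅓) = √41/3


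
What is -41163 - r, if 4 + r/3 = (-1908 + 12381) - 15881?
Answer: -24927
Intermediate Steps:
r = -16236 (r = -12 + 3*((-1908 + 12381) - 15881) = -12 + 3*(10473 - 15881) = -12 + 3*(-5408) = -12 - 16224 = -16236)
-41163 - r = -41163 - 1*(-16236) = -41163 + 16236 = -24927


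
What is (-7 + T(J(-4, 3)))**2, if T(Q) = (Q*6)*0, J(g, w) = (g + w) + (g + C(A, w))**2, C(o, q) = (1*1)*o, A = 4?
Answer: 49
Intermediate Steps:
C(o, q) = o (C(o, q) = 1*o = o)
J(g, w) = g + w + (4 + g)**2 (J(g, w) = (g + w) + (g + 4)**2 = (g + w) + (4 + g)**2 = g + w + (4 + g)**2)
T(Q) = 0 (T(Q) = (6*Q)*0 = 0)
(-7 + T(J(-4, 3)))**2 = (-7 + 0)**2 = (-7)**2 = 49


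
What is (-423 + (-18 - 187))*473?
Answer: -297044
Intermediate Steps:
(-423 + (-18 - 187))*473 = (-423 - 205)*473 = -628*473 = -297044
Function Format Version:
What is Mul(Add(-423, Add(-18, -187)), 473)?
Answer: -297044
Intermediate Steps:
Mul(Add(-423, Add(-18, -187)), 473) = Mul(Add(-423, -205), 473) = Mul(-628, 473) = -297044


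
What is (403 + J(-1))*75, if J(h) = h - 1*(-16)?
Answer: 31350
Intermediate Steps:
J(h) = 16 + h (J(h) = h + 16 = 16 + h)
(403 + J(-1))*75 = (403 + (16 - 1))*75 = (403 + 15)*75 = 418*75 = 31350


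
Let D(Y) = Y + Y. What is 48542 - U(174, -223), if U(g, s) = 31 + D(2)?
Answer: 48507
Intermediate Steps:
D(Y) = 2*Y
U(g, s) = 35 (U(g, s) = 31 + 2*2 = 31 + 4 = 35)
48542 - U(174, -223) = 48542 - 1*35 = 48542 - 35 = 48507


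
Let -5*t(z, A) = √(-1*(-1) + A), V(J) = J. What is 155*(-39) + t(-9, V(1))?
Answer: -6045 - √2/5 ≈ -6045.3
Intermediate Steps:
t(z, A) = -√(1 + A)/5 (t(z, A) = -√(-1*(-1) + A)/5 = -√(1 + A)/5)
155*(-39) + t(-9, V(1)) = 155*(-39) - √(1 + 1)/5 = -6045 - √2/5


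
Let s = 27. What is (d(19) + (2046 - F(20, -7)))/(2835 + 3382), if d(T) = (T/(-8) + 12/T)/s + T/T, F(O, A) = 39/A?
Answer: 58964417/178601976 ≈ 0.33014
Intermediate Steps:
d(T) = 1 - T/216 + 4/(9*T) (d(T) = (T/(-8) + 12/T)/27 + T/T = (T*(-⅛) + 12/T)*(1/27) + 1 = (-T/8 + 12/T)*(1/27) + 1 = (12/T - T/8)*(1/27) + 1 = (-T/216 + 4/(9*T)) + 1 = 1 - T/216 + 4/(9*T))
(d(19) + (2046 - F(20, -7)))/(2835 + 3382) = ((1/216)*(96 + 19*(216 - 1*19))/19 + (2046 - 39/(-7)))/(2835 + 3382) = ((1/216)*(1/19)*(96 + 19*(216 - 19)) + (2046 - 39*(-1)/7))/6217 = ((1/216)*(1/19)*(96 + 19*197) + (2046 - 1*(-39/7)))*(1/6217) = ((1/216)*(1/19)*(96 + 3743) + (2046 + 39/7))*(1/6217) = ((1/216)*(1/19)*3839 + 14361/7)*(1/6217) = (3839/4104 + 14361/7)*(1/6217) = (58964417/28728)*(1/6217) = 58964417/178601976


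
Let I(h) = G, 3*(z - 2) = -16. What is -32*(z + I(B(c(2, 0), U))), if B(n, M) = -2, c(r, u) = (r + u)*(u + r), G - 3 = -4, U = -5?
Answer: 416/3 ≈ 138.67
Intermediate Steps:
z = -10/3 (z = 2 + (1/3)*(-16) = 2 - 16/3 = -10/3 ≈ -3.3333)
G = -1 (G = 3 - 4 = -1)
c(r, u) = (r + u)**2 (c(r, u) = (r + u)*(r + u) = (r + u)**2)
I(h) = -1
-32*(z + I(B(c(2, 0), U))) = -32*(-10/3 - 1) = -32*(-13/3) = 416/3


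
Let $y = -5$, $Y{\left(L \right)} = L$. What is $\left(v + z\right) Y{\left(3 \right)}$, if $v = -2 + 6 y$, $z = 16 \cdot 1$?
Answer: $-48$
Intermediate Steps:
$z = 16$
$v = -32$ ($v = -2 + 6 \left(-5\right) = -2 - 30 = -32$)
$\left(v + z\right) Y{\left(3 \right)} = \left(-32 + 16\right) 3 = \left(-16\right) 3 = -48$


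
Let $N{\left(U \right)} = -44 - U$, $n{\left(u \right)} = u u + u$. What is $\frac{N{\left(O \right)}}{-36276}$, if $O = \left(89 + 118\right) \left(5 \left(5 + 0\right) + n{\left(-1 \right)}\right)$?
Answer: $\frac{5219}{36276} \approx 0.14387$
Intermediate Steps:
$n{\left(u \right)} = u + u^{2}$ ($n{\left(u \right)} = u^{2} + u = u + u^{2}$)
$O = 5175$ ($O = \left(89 + 118\right) \left(5 \left(5 + 0\right) - \left(1 - 1\right)\right) = 207 \left(5 \cdot 5 - 0\right) = 207 \left(25 + 0\right) = 207 \cdot 25 = 5175$)
$\frac{N{\left(O \right)}}{-36276} = \frac{-44 - 5175}{-36276} = \left(-44 - 5175\right) \left(- \frac{1}{36276}\right) = \left(-5219\right) \left(- \frac{1}{36276}\right) = \frac{5219}{36276}$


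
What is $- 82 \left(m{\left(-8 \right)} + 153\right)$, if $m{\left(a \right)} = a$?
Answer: $-11890$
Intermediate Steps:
$- 82 \left(m{\left(-8 \right)} + 153\right) = - 82 \left(-8 + 153\right) = \left(-82\right) 145 = -11890$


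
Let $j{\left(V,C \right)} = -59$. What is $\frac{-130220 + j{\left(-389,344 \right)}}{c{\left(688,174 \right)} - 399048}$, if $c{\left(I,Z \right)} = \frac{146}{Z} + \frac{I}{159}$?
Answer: $\frac{600716469}{1839986507} \approx 0.32648$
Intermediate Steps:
$c{\left(I,Z \right)} = \frac{146}{Z} + \frac{I}{159}$ ($c{\left(I,Z \right)} = \frac{146}{Z} + I \frac{1}{159} = \frac{146}{Z} + \frac{I}{159}$)
$\frac{-130220 + j{\left(-389,344 \right)}}{c{\left(688,174 \right)} - 399048} = \frac{-130220 - 59}{\left(\frac{146}{174} + \frac{1}{159} \cdot 688\right) - 399048} = - \frac{130279}{\left(146 \cdot \frac{1}{174} + \frac{688}{159}\right) - 399048} = - \frac{130279}{\left(\frac{73}{87} + \frac{688}{159}\right) - 399048} = - \frac{130279}{\frac{23821}{4611} - 399048} = - \frac{130279}{- \frac{1839986507}{4611}} = \left(-130279\right) \left(- \frac{4611}{1839986507}\right) = \frac{600716469}{1839986507}$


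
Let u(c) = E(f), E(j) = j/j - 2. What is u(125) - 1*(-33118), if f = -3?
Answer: 33117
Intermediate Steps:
E(j) = -1 (E(j) = 1 - 2 = -1)
u(c) = -1
u(125) - 1*(-33118) = -1 - 1*(-33118) = -1 + 33118 = 33117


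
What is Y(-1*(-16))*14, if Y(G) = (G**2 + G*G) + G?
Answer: 7392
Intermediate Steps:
Y(G) = G + 2*G**2 (Y(G) = (G**2 + G**2) + G = 2*G**2 + G = G + 2*G**2)
Y(-1*(-16))*14 = ((-1*(-16))*(1 + 2*(-1*(-16))))*14 = (16*(1 + 2*16))*14 = (16*(1 + 32))*14 = (16*33)*14 = 528*14 = 7392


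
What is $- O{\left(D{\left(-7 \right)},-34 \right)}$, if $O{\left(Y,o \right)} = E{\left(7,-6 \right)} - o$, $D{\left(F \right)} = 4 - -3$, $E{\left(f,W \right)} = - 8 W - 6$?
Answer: $-76$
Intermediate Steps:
$E{\left(f,W \right)} = -6 - 8 W$
$D{\left(F \right)} = 7$ ($D{\left(F \right)} = 4 + 3 = 7$)
$O{\left(Y,o \right)} = 42 - o$ ($O{\left(Y,o \right)} = \left(-6 - -48\right) - o = \left(-6 + 48\right) - o = 42 - o$)
$- O{\left(D{\left(-7 \right)},-34 \right)} = - (42 - -34) = - (42 + 34) = \left(-1\right) 76 = -76$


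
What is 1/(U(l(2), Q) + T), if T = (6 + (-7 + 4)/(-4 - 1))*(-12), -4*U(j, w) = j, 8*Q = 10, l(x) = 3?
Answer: -20/1599 ≈ -0.012508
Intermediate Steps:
Q = 5/4 (Q = (1/8)*10 = 5/4 ≈ 1.2500)
U(j, w) = -j/4
T = -396/5 (T = (6 - 3/(-5))*(-12) = (6 - 3*(-1/5))*(-12) = (6 + 3/5)*(-12) = (33/5)*(-12) = -396/5 ≈ -79.200)
1/(U(l(2), Q) + T) = 1/(-1/4*3 - 396/5) = 1/(-3/4 - 396/5) = 1/(-1599/20) = -20/1599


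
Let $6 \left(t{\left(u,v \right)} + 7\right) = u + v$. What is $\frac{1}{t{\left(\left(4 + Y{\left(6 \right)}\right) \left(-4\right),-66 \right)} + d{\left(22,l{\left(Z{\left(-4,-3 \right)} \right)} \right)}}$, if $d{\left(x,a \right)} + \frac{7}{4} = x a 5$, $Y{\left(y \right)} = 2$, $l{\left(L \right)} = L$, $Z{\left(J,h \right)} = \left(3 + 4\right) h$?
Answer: $- \frac{4}{9335} \approx -0.00042849$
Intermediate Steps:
$Z{\left(J,h \right)} = 7 h$
$d{\left(x,a \right)} = - \frac{7}{4} + 5 a x$ ($d{\left(x,a \right)} = - \frac{7}{4} + x a 5 = - \frac{7}{4} + a x 5 = - \frac{7}{4} + 5 a x$)
$t{\left(u,v \right)} = -7 + \frac{u}{6} + \frac{v}{6}$ ($t{\left(u,v \right)} = -7 + \frac{u + v}{6} = -7 + \left(\frac{u}{6} + \frac{v}{6}\right) = -7 + \frac{u}{6} + \frac{v}{6}$)
$\frac{1}{t{\left(\left(4 + Y{\left(6 \right)}\right) \left(-4\right),-66 \right)} + d{\left(22,l{\left(Z{\left(-4,-3 \right)} \right)} \right)}} = \frac{1}{\left(-7 + \frac{\left(4 + 2\right) \left(-4\right)}{6} + \frac{1}{6} \left(-66\right)\right) + \left(- \frac{7}{4} + 5 \cdot 7 \left(-3\right) 22\right)} = \frac{1}{\left(-7 + \frac{6 \left(-4\right)}{6} - 11\right) + \left(- \frac{7}{4} + 5 \left(-21\right) 22\right)} = \frac{1}{\left(-7 + \frac{1}{6} \left(-24\right) - 11\right) - \frac{9247}{4}} = \frac{1}{\left(-7 - 4 - 11\right) - \frac{9247}{4}} = \frac{1}{-22 - \frac{9247}{4}} = \frac{1}{- \frac{9335}{4}} = - \frac{4}{9335}$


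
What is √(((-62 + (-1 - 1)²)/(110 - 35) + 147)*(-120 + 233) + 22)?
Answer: √3722763/15 ≈ 128.63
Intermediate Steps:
√(((-62 + (-1 - 1)²)/(110 - 35) + 147)*(-120 + 233) + 22) = √(((-62 + (-2)²)/75 + 147)*113 + 22) = √(((-62 + 4)*(1/75) + 147)*113 + 22) = √((-58*1/75 + 147)*113 + 22) = √((-58/75 + 147)*113 + 22) = √((10967/75)*113 + 22) = √(1239271/75 + 22) = √(1240921/75) = √3722763/15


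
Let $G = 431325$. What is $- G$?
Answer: $-431325$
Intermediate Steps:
$- G = \left(-1\right) 431325 = -431325$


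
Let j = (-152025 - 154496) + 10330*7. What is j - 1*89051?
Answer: -323262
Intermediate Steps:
j = -234211 (j = -306521 + 72310 = -234211)
j - 1*89051 = -234211 - 1*89051 = -234211 - 89051 = -323262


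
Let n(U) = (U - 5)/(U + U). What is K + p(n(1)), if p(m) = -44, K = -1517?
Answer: -1561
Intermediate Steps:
n(U) = (-5 + U)/(2*U) (n(U) = (-5 + U)/((2*U)) = (-5 + U)*(1/(2*U)) = (-5 + U)/(2*U))
K + p(n(1)) = -1517 - 44 = -1561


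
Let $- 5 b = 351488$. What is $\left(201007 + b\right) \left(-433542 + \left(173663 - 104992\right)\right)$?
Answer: $- \frac{238460347437}{5} \approx -4.7692 \cdot 10^{10}$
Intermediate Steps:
$b = - \frac{351488}{5}$ ($b = \left(- \frac{1}{5}\right) 351488 = - \frac{351488}{5} \approx -70298.0$)
$\left(201007 + b\right) \left(-433542 + \left(173663 - 104992\right)\right) = \left(201007 - \frac{351488}{5}\right) \left(-433542 + \left(173663 - 104992\right)\right) = \frac{653547 \left(-433542 + \left(173663 - 104992\right)\right)}{5} = \frac{653547 \left(-433542 + 68671\right)}{5} = \frac{653547}{5} \left(-364871\right) = - \frac{238460347437}{5}$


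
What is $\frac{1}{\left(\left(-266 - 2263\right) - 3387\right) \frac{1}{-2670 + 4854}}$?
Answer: $- \frac{182}{493} \approx -0.36917$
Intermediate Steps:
$\frac{1}{\left(\left(-266 - 2263\right) - 3387\right) \frac{1}{-2670 + 4854}} = \frac{1}{\left(\left(-266 - 2263\right) - 3387\right) \frac{1}{2184}} = \frac{1}{\left(-2529 - 3387\right) \frac{1}{2184}} = \frac{1}{\left(-5916\right) \frac{1}{2184}} = \frac{1}{- \frac{493}{182}} = - \frac{182}{493}$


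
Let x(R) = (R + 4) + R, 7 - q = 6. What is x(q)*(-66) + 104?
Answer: -292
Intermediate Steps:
q = 1 (q = 7 - 1*6 = 7 - 6 = 1)
x(R) = 4 + 2*R (x(R) = (4 + R) + R = 4 + 2*R)
x(q)*(-66) + 104 = (4 + 2*1)*(-66) + 104 = (4 + 2)*(-66) + 104 = 6*(-66) + 104 = -396 + 104 = -292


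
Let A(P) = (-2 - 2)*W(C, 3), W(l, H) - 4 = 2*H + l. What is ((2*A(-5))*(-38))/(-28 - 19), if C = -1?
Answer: -2736/47 ≈ -58.213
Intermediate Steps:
W(l, H) = 4 + l + 2*H (W(l, H) = 4 + (2*H + l) = 4 + (l + 2*H) = 4 + l + 2*H)
A(P) = -36 (A(P) = (-2 - 2)*(4 - 1 + 2*3) = -4*(4 - 1 + 6) = -4*9 = -36)
((2*A(-5))*(-38))/(-28 - 19) = ((2*(-36))*(-38))/(-28 - 19) = -72*(-38)/(-47) = 2736*(-1/47) = -2736/47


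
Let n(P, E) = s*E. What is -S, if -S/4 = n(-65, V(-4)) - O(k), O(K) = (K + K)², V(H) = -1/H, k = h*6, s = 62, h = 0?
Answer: 62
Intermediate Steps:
k = 0 (k = 0*6 = 0)
n(P, E) = 62*E
O(K) = 4*K² (O(K) = (2*K)² = 4*K²)
S = -62 (S = -4*(62*(-1/(-4)) - 4*0²) = -4*(62*(-1*(-¼)) - 4*0) = -4*(62*(¼) - 1*0) = -4*(31/2 + 0) = -4*31/2 = -62)
-S = -1*(-62) = 62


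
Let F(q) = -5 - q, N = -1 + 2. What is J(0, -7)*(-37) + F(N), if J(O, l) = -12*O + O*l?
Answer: -6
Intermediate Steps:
N = 1
J(0, -7)*(-37) + F(N) = (0*(-12 - 7))*(-37) + (-5 - 1*1) = (0*(-19))*(-37) + (-5 - 1) = 0*(-37) - 6 = 0 - 6 = -6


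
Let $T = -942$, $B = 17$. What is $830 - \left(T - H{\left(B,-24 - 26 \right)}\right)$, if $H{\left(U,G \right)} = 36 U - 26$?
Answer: $2358$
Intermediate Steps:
$H{\left(U,G \right)} = -26 + 36 U$
$830 - \left(T - H{\left(B,-24 - 26 \right)}\right) = 830 - \left(-942 - \left(-26 + 36 \cdot 17\right)\right) = 830 - \left(-942 - \left(-26 + 612\right)\right) = 830 - \left(-942 - 586\right) = 830 - -1528 = 830 + 1528 = 2358$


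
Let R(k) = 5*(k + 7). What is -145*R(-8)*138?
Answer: 100050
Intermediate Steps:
R(k) = 35 + 5*k (R(k) = 5*(7 + k) = 35 + 5*k)
-145*R(-8)*138 = -145*(35 + 5*(-8))*138 = -145*(35 - 40)*138 = -145*(-5)*138 = 725*138 = 100050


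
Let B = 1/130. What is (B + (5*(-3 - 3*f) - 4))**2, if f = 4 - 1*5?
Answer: 269361/16900 ≈ 15.939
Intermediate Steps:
f = -1 (f = 4 - 5 = -1)
B = 1/130 ≈ 0.0076923
(B + (5*(-3 - 3*f) - 4))**2 = (1/130 + (5*(-3 - 3*(-1)) - 4))**2 = (1/130 + (5*(-3 + 3) - 4))**2 = (1/130 + (5*0 - 4))**2 = (1/130 + (0 - 4))**2 = (1/130 - 4)**2 = (-519/130)**2 = 269361/16900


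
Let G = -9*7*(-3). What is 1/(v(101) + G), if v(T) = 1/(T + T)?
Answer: 202/38179 ≈ 0.0052909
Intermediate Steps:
v(T) = 1/(2*T)
G = 189 (G = -63*(-3) = 189)
1/(v(101) + G) = 1/((1/2)/101 + 189) = 1/((1/2)*(1/101) + 189) = 1/(1/202 + 189) = 1/(38179/202) = 202/38179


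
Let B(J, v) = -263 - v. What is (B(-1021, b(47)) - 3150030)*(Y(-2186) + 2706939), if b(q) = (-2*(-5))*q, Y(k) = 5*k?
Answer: -8494485404867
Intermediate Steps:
b(q) = 10*q
(B(-1021, b(47)) - 3150030)*(Y(-2186) + 2706939) = ((-263 - 10*47) - 3150030)*(5*(-2186) + 2706939) = ((-263 - 1*470) - 3150030)*(-10930 + 2706939) = ((-263 - 470) - 3150030)*2696009 = (-733 - 3150030)*2696009 = -3150763*2696009 = -8494485404867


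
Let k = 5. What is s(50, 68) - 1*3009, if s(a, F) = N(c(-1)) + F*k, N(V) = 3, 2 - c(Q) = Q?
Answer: -2666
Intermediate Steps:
c(Q) = 2 - Q
s(a, F) = 3 + 5*F (s(a, F) = 3 + F*5 = 3 + 5*F)
s(50, 68) - 1*3009 = (3 + 5*68) - 1*3009 = (3 + 340) - 3009 = 343 - 3009 = -2666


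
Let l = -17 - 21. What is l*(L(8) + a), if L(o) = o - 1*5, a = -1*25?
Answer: 836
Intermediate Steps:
a = -25
L(o) = -5 + o (L(o) = o - 5 = -5 + o)
l = -38
l*(L(8) + a) = -38*((-5 + 8) - 25) = -38*(3 - 25) = -38*(-22) = 836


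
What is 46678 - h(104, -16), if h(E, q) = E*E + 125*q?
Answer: 37862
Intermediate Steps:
h(E, q) = E² + 125*q
46678 - h(104, -16) = 46678 - (104² + 125*(-16)) = 46678 - (10816 - 2000) = 46678 - 1*8816 = 46678 - 8816 = 37862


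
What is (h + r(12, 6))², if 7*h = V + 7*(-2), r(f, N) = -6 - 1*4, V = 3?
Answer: 6561/49 ≈ 133.90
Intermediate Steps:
r(f, N) = -10 (r(f, N) = -6 - 4 = -10)
h = -11/7 (h = (3 + 7*(-2))/7 = (3 - 14)/7 = (⅐)*(-11) = -11/7 ≈ -1.5714)
(h + r(12, 6))² = (-11/7 - 10)² = (-81/7)² = 6561/49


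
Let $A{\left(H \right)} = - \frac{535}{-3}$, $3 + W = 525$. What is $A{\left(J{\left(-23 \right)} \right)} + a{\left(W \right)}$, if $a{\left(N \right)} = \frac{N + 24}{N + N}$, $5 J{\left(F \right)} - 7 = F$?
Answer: $\frac{31121}{174} \approx 178.86$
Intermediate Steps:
$W = 522$ ($W = -3 + 525 = 522$)
$J{\left(F \right)} = \frac{7}{5} + \frac{F}{5}$
$a{\left(N \right)} = \frac{24 + N}{2 N}$
$A{\left(H \right)} = \frac{535}{3}$ ($A{\left(H \right)} = \left(-535\right) \left(- \frac{1}{3}\right) = \frac{535}{3}$)
$A{\left(J{\left(-23 \right)} \right)} + a{\left(W \right)} = \frac{535}{3} + \frac{24 + 522}{2 \cdot 522} = \frac{535}{3} + \frac{1}{2} \cdot \frac{1}{522} \cdot 546 = \frac{535}{3} + \frac{91}{174} = \frac{31121}{174}$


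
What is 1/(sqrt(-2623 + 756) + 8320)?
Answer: 8320/69224267 - I*sqrt(1867)/69224267 ≈ 0.00012019 - 6.2419e-7*I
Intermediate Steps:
1/(sqrt(-2623 + 756) + 8320) = 1/(sqrt(-1867) + 8320) = 1/(I*sqrt(1867) + 8320) = 1/(8320 + I*sqrt(1867))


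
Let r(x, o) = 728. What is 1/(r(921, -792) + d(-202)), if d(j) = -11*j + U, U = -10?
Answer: 1/2940 ≈ 0.00034014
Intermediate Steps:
d(j) = -10 - 11*j (d(j) = -11*j - 10 = -10 - 11*j)
1/(r(921, -792) + d(-202)) = 1/(728 + (-10 - 11*(-202))) = 1/(728 + (-10 + 2222)) = 1/(728 + 2212) = 1/2940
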